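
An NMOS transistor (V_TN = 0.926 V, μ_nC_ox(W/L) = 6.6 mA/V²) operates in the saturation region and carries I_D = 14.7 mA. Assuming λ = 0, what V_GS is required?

In saturation I_D = ½ k_n (V_GS − V_TN)², so V_GS − V_TN = √(2 I_D / k_n) = √(2 × 14.7 / 6.6) = 2.11 V.
V_GS = 0.926 + 2.11 = 3.04 V.

V_GS = 3.04 V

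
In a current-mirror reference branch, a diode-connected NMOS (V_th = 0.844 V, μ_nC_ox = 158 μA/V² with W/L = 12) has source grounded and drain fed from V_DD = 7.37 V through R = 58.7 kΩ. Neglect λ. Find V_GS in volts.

V_GS = 1.18 V

With gate tied to drain, V_GS = V_DS ≥ V_GS − V_th, so the device is in saturation.
k_n = μ_nC_ox · (W/L) = 1.896 mA/V².
KCL at the drain: ½ k_n (V_GS − V_th)² = (V_DD − V_GS)/R.
Let x = V_GS − 0.844. Then 55.6 x² + x − 6.526 = 0, giving x = 0.334 V (positive root), so V_GS = 1.18 V.
I_D = (V_DD − V_GS)/R = (7.37 − 1.18) / 58.7 = 0.105 mA.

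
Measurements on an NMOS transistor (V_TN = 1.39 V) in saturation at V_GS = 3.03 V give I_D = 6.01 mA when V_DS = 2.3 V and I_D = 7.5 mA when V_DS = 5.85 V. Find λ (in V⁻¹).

λ = 0.0832 V⁻¹

With V_GS fixed, I_D ∝ (1 + λ V_DS) in saturation, so I_D2/I_D1 = (1 + λ V_DS2)/(1 + λ V_DS1).
7.5/6.01 = 1.248 = (1 + 5.85 λ)/(1 + 2.3 λ).
Solving: λ (I_D1 V_DS2 − I_D2 V_DS1) = I_D2 − I_D1, so λ = (7.5 − 6.01) / (6.01 × 5.85 − 7.5 × 2.3) = 1.49 / 17.9 = 0.0832 V⁻¹.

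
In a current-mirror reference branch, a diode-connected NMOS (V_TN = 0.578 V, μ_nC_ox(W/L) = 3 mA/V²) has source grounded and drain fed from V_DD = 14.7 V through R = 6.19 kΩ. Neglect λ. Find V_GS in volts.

With gate tied to drain, V_GS = V_DS ≥ V_GS − V_TN, so the device is in saturation.
KCL at the drain: ½ k_n (V_GS − V_TN)² = (V_DD − V_GS)/R.
Let x = V_GS − 0.578. Then 9.29 x² + x − 14.12 = 0, giving x = 1.18 V (positive root), so V_GS = 1.76 V.
I_D = (V_DD − V_GS)/R = (14.7 − 1.76) / 6.19 = 2.09 mA.

V_GS = 1.76 V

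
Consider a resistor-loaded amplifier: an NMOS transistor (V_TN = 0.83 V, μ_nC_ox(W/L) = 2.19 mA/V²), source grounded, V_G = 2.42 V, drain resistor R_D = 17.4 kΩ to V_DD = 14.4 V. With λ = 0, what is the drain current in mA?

I_D = 0.813 mA

V_GS = V_G = 2.42 V, so V_ov = 2.42 − 0.83 = 1.59 V.
Assume saturation: I_D = ½ k_n V_ov² = 0.5 × 2.19 × 1.59² = 2.77 mA, giving V_DS = V_DD − I_D R_D = 14.4 − 2.77 × 17.4 = -33.8 V.
But -33.8 V < V_ov = 1.59 V, so the device is actually in triode.
In triode I_D = k_n[V_ov V_DS − ½ V_DS²] and I_D = (V_DD − V_DS)/R_D. Equating: 19.1 V_DS² − 61.59 V_DS + 14.4 = 0, giving V_DS = 0.254 V (the root below V_ov).
I_D = (14.4 − 0.254) / 17.4 = 0.813 mA.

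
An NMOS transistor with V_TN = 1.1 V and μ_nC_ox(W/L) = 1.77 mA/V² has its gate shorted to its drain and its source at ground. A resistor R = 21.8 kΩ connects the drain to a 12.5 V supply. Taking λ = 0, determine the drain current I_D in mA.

I_D = 0.489 mA

With gate tied to drain, V_GS = V_DS ≥ V_GS − V_TN, so the device is in saturation.
KCL at the drain: ½ k_n (V_GS − V_TN)² = (V_DD − V_GS)/R.
Let x = V_GS − 1.1. Then 19.3 x² + x − 11.4 = 0, giving x = 0.743 V (positive root), so V_GS = 1.84 V.
I_D = (V_DD − V_GS)/R = (12.5 − 1.84) / 21.8 = 0.489 mA.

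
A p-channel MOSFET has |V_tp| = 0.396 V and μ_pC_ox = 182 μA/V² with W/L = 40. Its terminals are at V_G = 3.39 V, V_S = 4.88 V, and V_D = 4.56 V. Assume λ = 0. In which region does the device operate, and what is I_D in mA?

Triode; I_D = 2.18 mA

V_SG = V_S − V_G = 4.88 − 3.39 = 1.49 V; V_SD = V_S − V_D = 4.88 − 4.56 = 0.32 V.
k_p = μ_pC_ox · (W/L) = 7.28 mA/V².
V_ov = V_SG − |V_tp| = 1.49 − 0.396 = 1.09 V.
Since V_SD = 0.32 V < V_ov = 1.09 V, the device is in the triode region.
I_D = k_p [V_ov · V_SD − ½ V_SD²] = 7.28 × [1.09 × 0.32 − 0.5 × 0.32²] = 2.18 mA.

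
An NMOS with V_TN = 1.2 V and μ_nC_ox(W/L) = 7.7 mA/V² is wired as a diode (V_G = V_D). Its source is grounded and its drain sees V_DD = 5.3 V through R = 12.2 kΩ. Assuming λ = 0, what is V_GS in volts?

V_GS = 1.48 V

With gate tied to drain, V_GS = V_DS ≥ V_GS − V_TN, so the device is in saturation.
KCL at the drain: ½ k_n (V_GS − V_TN)² = (V_DD − V_GS)/R.
Let x = V_GS − 1.2. Then 47 x² + x − 4.1 = 0, giving x = 0.285 V (positive root), so V_GS = 1.48 V.
I_D = (V_DD − V_GS)/R = (5.3 − 1.48) / 12.2 = 0.313 mA.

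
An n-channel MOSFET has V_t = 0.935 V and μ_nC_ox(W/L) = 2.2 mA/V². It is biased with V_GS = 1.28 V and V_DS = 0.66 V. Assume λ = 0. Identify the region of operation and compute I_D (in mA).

Saturation; I_D = 0.131 mA

V_ov = V_GS − V_t = 1.28 − 0.935 = 0.345 V.
Since V_DS = 0.66 V ≥ V_ov = 0.345 V, the device is in saturation.
I_D = ½ k_n V_ov² = 0.5 × 2.2 × 0.345² = 0.131 mA.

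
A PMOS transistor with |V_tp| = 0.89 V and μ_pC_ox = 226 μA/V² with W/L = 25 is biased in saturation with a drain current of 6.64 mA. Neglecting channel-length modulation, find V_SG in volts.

k_p = μ_pC_ox · (W/L) = 5.65 mA/V².
In saturation I_D = ½ k_p (V_SG − |V_tp|)², so V_SG − |V_tp| = √(2 I_D / k_p) = √(2 × 6.64 / 5.65) = 1.53 V.
V_SG = 0.89 + 1.53 = 2.42 V.

V_SG = 2.42 V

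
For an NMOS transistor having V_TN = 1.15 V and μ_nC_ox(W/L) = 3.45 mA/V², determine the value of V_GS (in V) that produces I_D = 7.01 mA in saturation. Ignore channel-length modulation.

In saturation I_D = ½ k_n (V_GS − V_TN)², so V_GS − V_TN = √(2 I_D / k_n) = √(2 × 7.01 / 3.45) = 2.02 V.
V_GS = 1.15 + 2.02 = 3.17 V.

V_GS = 3.17 V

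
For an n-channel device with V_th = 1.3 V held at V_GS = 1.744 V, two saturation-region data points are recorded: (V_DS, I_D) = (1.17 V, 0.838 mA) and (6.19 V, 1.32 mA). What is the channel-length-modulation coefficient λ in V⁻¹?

With V_GS fixed, I_D ∝ (1 + λ V_DS) in saturation, so I_D2/I_D1 = (1 + λ V_DS2)/(1 + λ V_DS1).
1.32/0.838 = 1.575 = (1 + 6.19 λ)/(1 + 1.17 λ).
Solving: λ (I_D1 V_DS2 − I_D2 V_DS1) = I_D2 − I_D1, so λ = (1.32 − 0.838) / (0.838 × 6.19 − 1.32 × 1.17) = 0.482 / 3.64 = 0.132 V⁻¹.

λ = 0.132 V⁻¹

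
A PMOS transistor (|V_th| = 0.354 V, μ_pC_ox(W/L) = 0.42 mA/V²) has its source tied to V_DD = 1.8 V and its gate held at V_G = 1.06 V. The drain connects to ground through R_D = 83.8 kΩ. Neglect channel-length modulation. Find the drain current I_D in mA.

V_SG = V_DD − V_G = 1.8 − 1.06 = 0.74 V, so V_ov = 0.74 − 0.354 = 0.386 V.
Assume saturation: I_D = ½ k_p V_ov² = 0.5 × 0.42 × 0.386² = 0.0313 mA, giving V_SD = V_DD − I_D R_D = 1.8 − 0.0313 × 83.8 = -0.822 V.
But -0.822 V < V_ov = 0.386 V, so the device is actually in triode.
In triode I_D = k_p[V_ov V_SD − ½ V_SD²] and I_D = (V_DD − V_SD)/R_D. Equating: 17.6 V_SD² − 14.59 V_SD + 1.8 = 0, giving V_SD = 0.151 V (the root below V_ov).
I_D = (1.8 − 0.151) / 83.8 = 0.0197 mA.

I_D = 0.0197 mA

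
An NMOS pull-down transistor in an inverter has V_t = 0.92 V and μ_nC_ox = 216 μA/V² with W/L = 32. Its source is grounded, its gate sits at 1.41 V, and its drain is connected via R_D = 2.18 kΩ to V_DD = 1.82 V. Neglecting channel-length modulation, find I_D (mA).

I_D = 0.699 mA

V_GS = V_G = 1.41 V, so V_ov = 1.41 − 0.92 = 0.49 V.
k_n = μ_nC_ox · (W/L) = 6.912 mA/V².
Assume saturation: I_D = ½ k_n V_ov² = 0.5 × 6.912 × 0.49² = 0.83 mA, giving V_DS = V_DD − I_D R_D = 1.82 − 0.83 × 2.18 = 0.0111 V.
But 0.0111 V < V_ov = 0.49 V, so the device is actually in triode.
In triode I_D = k_n[V_ov V_DS − ½ V_DS²] and I_D = (V_DD − V_DS)/R_D. Equating: 7.53 V_DS² − 8.383 V_DS + 1.82 = 0, giving V_DS = 0.296 V (the root below V_ov).
I_D = (1.82 − 0.296) / 2.18 = 0.699 mA.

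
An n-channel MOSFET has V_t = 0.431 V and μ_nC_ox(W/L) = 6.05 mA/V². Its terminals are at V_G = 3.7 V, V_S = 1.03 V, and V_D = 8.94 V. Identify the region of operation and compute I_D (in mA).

Saturation; I_D = 15.2 mA

V_GS = V_G − V_S = 3.7 − 1.03 = 2.67 V; V_DS = V_D − V_S = 8.94 − 1.03 = 7.91 V.
V_ov = V_GS − V_t = 2.67 − 0.431 = 2.24 V.
Since V_DS = 7.91 V ≥ V_ov = 2.24 V, the device is in saturation.
I_D = ½ k_n V_ov² = 0.5 × 6.05 × 2.24² = 15.2 mA.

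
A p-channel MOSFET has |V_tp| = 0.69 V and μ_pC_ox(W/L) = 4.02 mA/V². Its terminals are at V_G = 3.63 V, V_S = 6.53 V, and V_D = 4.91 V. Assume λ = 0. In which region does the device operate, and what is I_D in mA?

Triode; I_D = 9.12 mA

V_SG = V_S − V_G = 6.53 − 3.63 = 2.9 V; V_SD = V_S − V_D = 6.53 − 4.91 = 1.62 V.
V_ov = V_SG − |V_tp| = 2.9 − 0.69 = 2.21 V.
Since V_SD = 1.62 V < V_ov = 2.21 V, the device is in the triode region.
I_D = k_p [V_ov · V_SD − ½ V_SD²] = 4.02 × [2.21 × 1.62 − 0.5 × 1.62²] = 9.12 mA.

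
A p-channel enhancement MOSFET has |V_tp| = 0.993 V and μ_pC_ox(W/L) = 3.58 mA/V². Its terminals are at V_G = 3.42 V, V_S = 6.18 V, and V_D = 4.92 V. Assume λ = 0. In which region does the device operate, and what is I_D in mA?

Triode; I_D = 5.13 mA

V_SG = V_S − V_G = 6.18 − 3.42 = 2.76 V; V_SD = V_S − V_D = 6.18 − 4.92 = 1.26 V.
V_ov = V_SG − |V_tp| = 2.76 − 0.993 = 1.77 V.
Since V_SD = 1.26 V < V_ov = 1.77 V, the device is in the triode region.
I_D = k_p [V_ov · V_SD − ½ V_SD²] = 3.58 × [1.77 × 1.26 − 0.5 × 1.26²] = 5.13 mA.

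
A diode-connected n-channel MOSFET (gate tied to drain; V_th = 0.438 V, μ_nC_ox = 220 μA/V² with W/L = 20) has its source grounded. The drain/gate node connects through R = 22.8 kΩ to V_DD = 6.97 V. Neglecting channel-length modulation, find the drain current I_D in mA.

I_D = 0.271 mA

With gate tied to drain, V_GS = V_DS ≥ V_GS − V_th, so the device is in saturation.
k_n = μ_nC_ox · (W/L) = 4.4 mA/V².
KCL at the drain: ½ k_n (V_GS − V_th)² = (V_DD − V_GS)/R.
Let x = V_GS − 0.438. Then 50.2 x² + x − 6.532 = 0, giving x = 0.351 V (positive root), so V_GS = 0.789 V.
I_D = (V_DD − V_GS)/R = (6.97 − 0.789) / 22.8 = 0.271 mA.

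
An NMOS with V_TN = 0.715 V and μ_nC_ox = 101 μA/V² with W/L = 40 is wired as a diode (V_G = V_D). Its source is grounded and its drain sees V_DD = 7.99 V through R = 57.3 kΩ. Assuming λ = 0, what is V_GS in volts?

V_GS = 0.961 V

With gate tied to drain, V_GS = V_DS ≥ V_GS − V_TN, so the device is in saturation.
k_n = μ_nC_ox · (W/L) = 4.04 mA/V².
KCL at the drain: ½ k_n (V_GS − V_TN)² = (V_DD − V_GS)/R.
Let x = V_GS − 0.715. Then 116 x² + x − 7.275 = 0, giving x = 0.246 V (positive root), so V_GS = 0.961 V.
I_D = (V_DD − V_GS)/R = (7.99 − 0.961) / 57.3 = 0.123 mA.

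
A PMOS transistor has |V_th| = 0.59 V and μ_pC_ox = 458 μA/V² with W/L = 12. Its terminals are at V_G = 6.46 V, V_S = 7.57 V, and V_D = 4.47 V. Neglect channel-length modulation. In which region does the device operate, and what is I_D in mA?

Saturation; I_D = 0.743 mA

V_SG = V_S − V_G = 7.57 − 6.46 = 1.11 V; V_SD = V_S − V_D = 7.57 − 4.47 = 3.1 V.
k_p = μ_pC_ox · (W/L) = 5.496 mA/V².
V_ov = V_SG − |V_th| = 1.11 − 0.59 = 0.52 V.
Since V_SD = 3.1 V ≥ V_ov = 0.52 V, the device is in saturation.
I_D = ½ k_p V_ov² = 0.5 × 5.496 × 0.52² = 0.743 mA.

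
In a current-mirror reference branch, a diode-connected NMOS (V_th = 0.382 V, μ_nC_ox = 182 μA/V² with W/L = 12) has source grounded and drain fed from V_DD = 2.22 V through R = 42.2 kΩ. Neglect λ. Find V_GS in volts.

With gate tied to drain, V_GS = V_DS ≥ V_GS − V_th, so the device is in saturation.
k_n = μ_nC_ox · (W/L) = 2.184 mA/V².
KCL at the drain: ½ k_n (V_GS − V_th)² = (V_DD − V_GS)/R.
Let x = V_GS − 0.382. Then 46.1 x² + x − 1.838 = 0, giving x = 0.189 V (positive root), so V_GS = 0.571 V.
I_D = (V_DD − V_GS)/R = (2.22 − 0.571) / 42.2 = 0.0391 mA.

V_GS = 0.571 V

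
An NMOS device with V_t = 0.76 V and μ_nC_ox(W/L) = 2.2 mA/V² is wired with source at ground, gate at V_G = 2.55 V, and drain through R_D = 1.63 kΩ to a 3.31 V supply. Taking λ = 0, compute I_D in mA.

I_D = 1.72 mA

V_GS = V_G = 2.55 V, so V_ov = 2.55 − 0.76 = 1.79 V.
Assume saturation: I_D = ½ k_n V_ov² = 0.5 × 2.2 × 1.79² = 3.52 mA, giving V_DS = V_DD − I_D R_D = 3.31 − 3.52 × 1.63 = -2.43 V.
But -2.43 V < V_ov = 1.79 V, so the device is actually in triode.
In triode I_D = k_n[V_ov V_DS − ½ V_DS²] and I_D = (V_DD − V_DS)/R_D. Equating: 1.79 V_DS² − 7.419 V_DS + 3.31 = 0, giving V_DS = 0.509 V (the root below V_ov).
I_D = (3.31 − 0.509) / 1.63 = 1.72 mA.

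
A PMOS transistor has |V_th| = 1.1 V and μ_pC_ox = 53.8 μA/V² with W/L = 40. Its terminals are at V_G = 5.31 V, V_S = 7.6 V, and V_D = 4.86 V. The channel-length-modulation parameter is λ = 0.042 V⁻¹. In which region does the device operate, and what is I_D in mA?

V_SG = V_S − V_G = 7.6 − 5.31 = 2.29 V; V_SD = V_S − V_D = 7.6 − 4.86 = 2.74 V.
k_p = μ_pC_ox · (W/L) = 2.152 mA/V².
V_ov = V_SG − |V_th| = 2.29 − 1.1 = 1.19 V.
Since V_SD = 2.74 V ≥ V_ov = 1.19 V, the device is in saturation.
I_D = ½ k_p V_ov² (1 + λ V_SD) = 0.5 × 2.152 × 1.19² × (1 + 0.042 × 2.74) = 1.7 mA.

Saturation; I_D = 1.70 mA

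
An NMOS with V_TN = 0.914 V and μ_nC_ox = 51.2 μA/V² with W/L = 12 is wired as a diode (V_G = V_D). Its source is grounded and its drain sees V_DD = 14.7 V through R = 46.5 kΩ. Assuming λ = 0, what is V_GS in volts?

With gate tied to drain, V_GS = V_DS ≥ V_GS − V_TN, so the device is in saturation.
k_n = μ_nC_ox · (W/L) = 0.6144 mA/V².
KCL at the drain: ½ k_n (V_GS − V_TN)² = (V_DD − V_GS)/R.
Let x = V_GS − 0.914. Then 14.3 x² + x − 13.79 = 0, giving x = 0.948 V (positive root), so V_GS = 1.86 V.
I_D = (V_DD − V_GS)/R = (14.7 − 1.86) / 46.5 = 0.276 mA.

V_GS = 1.86 V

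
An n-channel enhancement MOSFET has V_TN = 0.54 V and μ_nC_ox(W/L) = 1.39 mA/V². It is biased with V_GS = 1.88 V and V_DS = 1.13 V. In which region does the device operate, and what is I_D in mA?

Triode; I_D = 1.22 mA

V_ov = V_GS − V_TN = 1.88 − 0.54 = 1.34 V.
Since V_DS = 1.13 V < V_ov = 1.34 V, the device is in the triode region.
I_D = k_n [V_ov · V_DS − ½ V_DS²] = 1.39 × [1.34 × 1.13 − 0.5 × 1.13²] = 1.22 mA.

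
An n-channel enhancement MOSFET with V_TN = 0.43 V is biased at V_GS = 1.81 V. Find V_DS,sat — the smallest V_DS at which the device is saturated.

V_DS,sat = 1.38 V

The boundary between triode and saturation is V_DS = V_GS − V_TN = V_ov.
V_ov = 1.81 − 0.43 = 1.38 V.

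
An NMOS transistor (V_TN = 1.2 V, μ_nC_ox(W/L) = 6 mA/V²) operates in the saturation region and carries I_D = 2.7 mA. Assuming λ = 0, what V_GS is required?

V_GS = 2.15 V

In saturation I_D = ½ k_n (V_GS − V_TN)², so V_GS − V_TN = √(2 I_D / k_n) = √(2 × 2.7 / 6) = 0.949 V.
V_GS = 1.2 + 0.949 = 2.15 V.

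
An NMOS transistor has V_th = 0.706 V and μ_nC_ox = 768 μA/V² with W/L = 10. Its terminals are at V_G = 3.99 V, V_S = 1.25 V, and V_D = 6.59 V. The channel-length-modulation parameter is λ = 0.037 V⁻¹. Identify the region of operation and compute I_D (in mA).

Saturation; I_D = 19.0 mA

V_GS = V_G − V_S = 3.99 − 1.25 = 2.74 V; V_DS = V_D − V_S = 6.59 − 1.25 = 5.34 V.
k_n = μ_nC_ox · (W/L) = 7.68 mA/V².
V_ov = V_GS − V_th = 2.74 − 0.706 = 2.03 V.
Since V_DS = 5.34 V ≥ V_ov = 2.03 V, the device is in saturation.
I_D = ½ k_n V_ov² (1 + λ V_DS) = 0.5 × 7.68 × 2.03² × (1 + 0.037 × 5.34) = 19 mA.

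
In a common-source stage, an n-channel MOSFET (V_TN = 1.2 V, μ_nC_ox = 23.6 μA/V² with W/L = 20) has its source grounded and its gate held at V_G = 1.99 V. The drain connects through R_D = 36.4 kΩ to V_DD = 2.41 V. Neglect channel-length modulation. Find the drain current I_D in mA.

V_GS = V_G = 1.99 V, so V_ov = 1.99 − 1.2 = 0.79 V.
k_n = μ_nC_ox · (W/L) = 0.472 mA/V².
Assume saturation: I_D = ½ k_n V_ov² = 0.5 × 0.472 × 0.79² = 0.147 mA, giving V_DS = V_DD − I_D R_D = 2.41 − 0.147 × 36.4 = -2.95 V.
But -2.95 V < V_ov = 0.79 V, so the device is actually in triode.
In triode I_D = k_n[V_ov V_DS − ½ V_DS²] and I_D = (V_DD − V_DS)/R_D. Equating: 8.59 V_DS² − 14.57 V_DS + 2.41 = 0, giving V_DS = 0.186 V (the root below V_ov).
I_D = (2.41 − 0.186) / 36.4 = 0.0611 mA.

I_D = 0.0611 mA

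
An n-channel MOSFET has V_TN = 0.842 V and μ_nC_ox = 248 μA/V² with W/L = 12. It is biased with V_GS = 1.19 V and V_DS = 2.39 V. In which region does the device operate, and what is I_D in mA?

k_n = μ_nC_ox · (W/L) = 2.976 mA/V².
V_ov = V_GS − V_TN = 1.19 − 0.842 = 0.348 V.
Since V_DS = 2.39 V ≥ V_ov = 0.348 V, the device is in saturation.
I_D = ½ k_n V_ov² = 0.5 × 2.976 × 0.348² = 0.18 mA.

Saturation; I_D = 0.180 mA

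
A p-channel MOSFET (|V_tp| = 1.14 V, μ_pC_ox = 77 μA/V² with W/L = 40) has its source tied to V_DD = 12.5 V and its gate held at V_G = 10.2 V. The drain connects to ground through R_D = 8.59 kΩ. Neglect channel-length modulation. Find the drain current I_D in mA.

V_SG = V_DD − V_G = 12.5 − 10.2 = 2.3 V, so V_ov = 2.3 − 1.14 = 1.16 V.
k_p = μ_pC_ox · (W/L) = 3.08 mA/V².
Assume saturation: I_D = ½ k_p V_ov² = 0.5 × 3.08 × 1.16² = 2.07 mA, giving V_SD = V_DD − I_D R_D = 12.5 − 2.07 × 8.59 = -5.3 V.
But -5.3 V < V_ov = 1.16 V, so the device is actually in triode.
In triode I_D = k_p[V_ov V_SD − ½ V_SD²] and I_D = (V_DD − V_SD)/R_D. Equating: 13.2 V_SD² − 31.69 V_SD + 12.5 = 0, giving V_SD = 0.498 V (the root below V_ov).
I_D = (12.5 − 0.498) / 8.59 = 1.4 mA.

I_D = 1.40 mA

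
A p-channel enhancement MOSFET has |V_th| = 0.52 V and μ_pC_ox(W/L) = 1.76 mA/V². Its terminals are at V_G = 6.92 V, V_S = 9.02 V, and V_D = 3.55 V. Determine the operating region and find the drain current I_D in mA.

Saturation; I_D = 2.20 mA

V_SG = V_S − V_G = 9.02 − 6.92 = 2.1 V; V_SD = V_S − V_D = 9.02 − 3.55 = 5.47 V.
V_ov = V_SG − |V_th| = 2.1 − 0.52 = 1.58 V.
Since V_SD = 5.47 V ≥ V_ov = 1.58 V, the device is in saturation.
I_D = ½ k_p V_ov² = 0.5 × 1.76 × 1.58² = 2.2 mA.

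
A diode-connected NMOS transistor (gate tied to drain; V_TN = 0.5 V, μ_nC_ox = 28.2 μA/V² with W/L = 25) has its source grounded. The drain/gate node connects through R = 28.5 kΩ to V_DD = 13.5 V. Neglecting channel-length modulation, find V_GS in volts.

V_GS = 1.59 V

With gate tied to drain, V_GS = V_DS ≥ V_GS − V_TN, so the device is in saturation.
k_n = μ_nC_ox · (W/L) = 0.705 mA/V².
KCL at the drain: ½ k_n (V_GS − V_TN)² = (V_DD − V_GS)/R.
Let x = V_GS − 0.5. Then 10 x² + x − 13 = 0, giving x = 1.09 V (positive root), so V_GS = 1.59 V.
I_D = (V_DD − V_GS)/R = (13.5 − 1.59) / 28.5 = 0.418 mA.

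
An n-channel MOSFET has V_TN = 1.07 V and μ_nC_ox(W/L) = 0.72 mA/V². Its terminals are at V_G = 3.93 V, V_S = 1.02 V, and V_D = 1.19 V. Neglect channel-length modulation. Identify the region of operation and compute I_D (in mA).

Triode; I_D = 0.215 mA

V_GS = V_G − V_S = 3.93 − 1.02 = 2.91 V; V_DS = V_D − V_S = 1.19 − 1.02 = 0.17 V.
V_ov = V_GS − V_TN = 2.91 − 1.07 = 1.84 V.
Since V_DS = 0.17 V < V_ov = 1.84 V, the device is in the triode region.
I_D = k_n [V_ov · V_DS − ½ V_DS²] = 0.72 × [1.84 × 0.17 − 0.5 × 0.17²] = 0.215 mA.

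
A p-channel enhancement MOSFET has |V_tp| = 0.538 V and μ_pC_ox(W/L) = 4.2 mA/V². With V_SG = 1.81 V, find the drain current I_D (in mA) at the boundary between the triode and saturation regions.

I_D = 3.40 mA

At the boundary V_SD = V_ov = V_SG − |V_tp| = 1.81 − 0.538 = 1.27 V.
I_D = ½ k_p V_ov² = 0.5 × 4.2 × 1.27² = 3.4 mA.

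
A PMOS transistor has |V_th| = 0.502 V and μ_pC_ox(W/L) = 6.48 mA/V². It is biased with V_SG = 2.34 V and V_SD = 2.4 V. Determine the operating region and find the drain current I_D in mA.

Saturation; I_D = 10.9 mA

V_ov = V_SG − |V_th| = 2.34 − 0.502 = 1.84 V.
Since V_SD = 2.4 V ≥ V_ov = 1.84 V, the device is in saturation.
I_D = ½ k_p V_ov² = 0.5 × 6.48 × 1.84² = 10.9 mA.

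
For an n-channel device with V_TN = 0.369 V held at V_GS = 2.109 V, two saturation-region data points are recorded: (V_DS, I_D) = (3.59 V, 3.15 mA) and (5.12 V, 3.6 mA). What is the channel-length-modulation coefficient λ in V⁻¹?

λ = 0.140 V⁻¹

With V_GS fixed, I_D ∝ (1 + λ V_DS) in saturation, so I_D2/I_D1 = (1 + λ V_DS2)/(1 + λ V_DS1).
3.6/3.15 = 1.143 = (1 + 5.12 λ)/(1 + 3.59 λ).
Solving: λ (I_D1 V_DS2 − I_D2 V_DS1) = I_D2 − I_D1, so λ = (3.6 − 3.15) / (3.15 × 5.12 − 3.6 × 3.59) = 0.45 / 3.2 = 0.14 V⁻¹.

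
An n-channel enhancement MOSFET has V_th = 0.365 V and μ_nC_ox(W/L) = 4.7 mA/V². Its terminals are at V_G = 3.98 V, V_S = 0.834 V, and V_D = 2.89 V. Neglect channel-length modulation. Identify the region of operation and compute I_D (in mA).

Triode; I_D = 16.9 mA

V_GS = V_G − V_S = 3.98 − 0.834 = 3.15 V; V_DS = V_D − V_S = 2.89 − 0.834 = 2.06 V.
V_ov = V_GS − V_th = 3.15 − 0.365 = 2.78 V.
Since V_DS = 2.06 V < V_ov = 2.78 V, the device is in the triode region.
I_D = k_n [V_ov · V_DS − ½ V_DS²] = 4.7 × [2.78 × 2.06 − 0.5 × 2.06²] = 16.9 mA.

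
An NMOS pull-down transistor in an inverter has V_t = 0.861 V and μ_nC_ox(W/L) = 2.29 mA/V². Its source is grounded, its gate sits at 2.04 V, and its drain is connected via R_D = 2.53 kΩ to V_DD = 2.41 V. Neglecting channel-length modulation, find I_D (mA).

I_D = 0.813 mA

V_GS = V_G = 2.04 V, so V_ov = 2.04 − 0.861 = 1.18 V.
Assume saturation: I_D = ½ k_n V_ov² = 0.5 × 2.29 × 1.18² = 1.59 mA, giving V_DS = V_DD − I_D R_D = 2.41 − 1.59 × 2.53 = -1.62 V.
But -1.62 V < V_ov = 1.18 V, so the device is actually in triode.
In triode I_D = k_n[V_ov V_DS − ½ V_DS²] and I_D = (V_DD − V_DS)/R_D. Equating: 2.9 V_DS² − 7.831 V_DS + 2.41 = 0, giving V_DS = 0.354 V (the root below V_ov).
I_D = (2.41 − 0.354) / 2.53 = 0.813 mA.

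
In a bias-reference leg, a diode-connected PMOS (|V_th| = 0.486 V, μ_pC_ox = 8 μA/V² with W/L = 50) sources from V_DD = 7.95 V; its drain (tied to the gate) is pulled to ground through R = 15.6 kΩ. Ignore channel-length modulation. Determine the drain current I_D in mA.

With gate tied to drain, V_SG = V_SD ≥ V_SG − |V_th|, so the device is in saturation.
k_p = μ_pC_ox · (W/L) = 0.4 mA/V².
KCL at the drain: ½ k_p (V_SG − |V_th|)² = (V_DD − V_SG)/R.
Let x = V_SG − 0.486. Then 3.12 x² + x − 7.464 = 0, giving x = 1.39 V (positive root), so V_SG = 1.88 V.
I_D = (V_DD − V_SG)/R = (7.95 − 1.88) / 15.6 = 0.389 mA.

I_D = 0.389 mA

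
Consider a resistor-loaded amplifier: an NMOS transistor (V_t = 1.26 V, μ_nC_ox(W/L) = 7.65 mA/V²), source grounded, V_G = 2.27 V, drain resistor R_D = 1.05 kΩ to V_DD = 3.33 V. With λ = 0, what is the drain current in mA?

I_D = 2.74 mA

V_GS = V_G = 2.27 V, so V_ov = 2.27 − 1.26 = 1.01 V.
Assume saturation: I_D = ½ k_n V_ov² = 0.5 × 7.65 × 1.01² = 3.9 mA, giving V_DS = V_DD − I_D R_D = 3.33 − 3.9 × 1.05 = -0.767 V.
But -0.767 V < V_ov = 1.01 V, so the device is actually in triode.
In triode I_D = k_n[V_ov V_DS − ½ V_DS²] and I_D = (V_DD − V_DS)/R_D. Equating: 4.02 V_DS² − 9.113 V_DS + 3.33 = 0, giving V_DS = 0.458 V (the root below V_ov).
I_D = (3.33 − 0.458) / 1.05 = 2.74 mA.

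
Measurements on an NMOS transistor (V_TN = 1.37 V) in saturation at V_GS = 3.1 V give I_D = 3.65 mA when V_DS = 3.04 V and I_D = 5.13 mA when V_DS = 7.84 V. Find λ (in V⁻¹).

With V_GS fixed, I_D ∝ (1 + λ V_DS) in saturation, so I_D2/I_D1 = (1 + λ V_DS2)/(1 + λ V_DS1).
5.13/3.65 = 1.405 = (1 + 7.84 λ)/(1 + 3.04 λ).
Solving: λ (I_D1 V_DS2 − I_D2 V_DS1) = I_D2 − I_D1, so λ = (5.13 − 3.65) / (3.65 × 7.84 − 5.13 × 3.04) = 1.48 / 13 = 0.114 V⁻¹.

λ = 0.114 V⁻¹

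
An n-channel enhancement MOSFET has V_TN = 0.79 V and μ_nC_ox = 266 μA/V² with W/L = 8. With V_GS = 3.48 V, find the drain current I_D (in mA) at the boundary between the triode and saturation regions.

At the boundary V_DS = V_ov = V_GS − V_TN = 3.48 − 0.79 = 2.69 V.
k_n = μ_nC_ox · (W/L) = 2.128 mA/V².
I_D = ½ k_n V_ov² = 0.5 × 2.128 × 2.69² = 7.7 mA.

I_D = 7.70 mA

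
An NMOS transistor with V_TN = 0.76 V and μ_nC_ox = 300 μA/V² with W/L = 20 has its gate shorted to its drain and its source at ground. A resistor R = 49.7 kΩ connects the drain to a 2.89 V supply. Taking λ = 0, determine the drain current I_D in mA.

With gate tied to drain, V_GS = V_DS ≥ V_GS − V_TN, so the device is in saturation.
k_n = μ_nC_ox · (W/L) = 6 mA/V².
KCL at the drain: ½ k_n (V_GS − V_TN)² = (V_DD − V_GS)/R.
Let x = V_GS − 0.76. Then 149 x² + x − 2.13 = 0, giving x = 0.116 V (positive root), so V_GS = 0.876 V.
I_D = (V_DD − V_GS)/R = (2.89 − 0.876) / 49.7 = 0.0405 mA.

I_D = 0.0405 mA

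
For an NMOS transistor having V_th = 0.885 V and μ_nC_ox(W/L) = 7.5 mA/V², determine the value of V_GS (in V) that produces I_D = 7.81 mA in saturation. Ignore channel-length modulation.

V_GS = 2.33 V

In saturation I_D = ½ k_n (V_GS − V_th)², so V_GS − V_th = √(2 I_D / k_n) = √(2 × 7.81 / 7.5) = 1.44 V.
V_GS = 0.885 + 1.44 = 2.33 V.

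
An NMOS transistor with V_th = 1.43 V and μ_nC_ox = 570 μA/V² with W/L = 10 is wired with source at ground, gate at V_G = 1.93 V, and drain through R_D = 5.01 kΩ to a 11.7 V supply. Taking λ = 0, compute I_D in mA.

I_D = 0.713 mA

V_GS = V_G = 1.93 V, so V_ov = 1.93 − 1.43 = 0.5 V.
k_n = μ_nC_ox · (W/L) = 5.7 mA/V².
Assume saturation: I_D = ½ k_n V_ov² = 0.5 × 5.7 × 0.5² = 0.713 mA, giving V_DS = V_DD − I_D R_D = 11.7 − 0.713 × 5.01 = 8.13 V.
V_DS = 8.13 V ≥ V_ov = 0.5 V, confirming saturation.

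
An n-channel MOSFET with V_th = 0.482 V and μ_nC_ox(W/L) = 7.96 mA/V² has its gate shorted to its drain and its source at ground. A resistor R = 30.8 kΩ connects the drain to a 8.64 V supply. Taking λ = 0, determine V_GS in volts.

With gate tied to drain, V_GS = V_DS ≥ V_GS − V_th, so the device is in saturation.
KCL at the drain: ½ k_n (V_GS − V_th)² = (V_DD − V_GS)/R.
Let x = V_GS − 0.482. Then 123 x² + x − 8.158 = 0, giving x = 0.254 V (positive root), so V_GS = 0.736 V.
I_D = (V_DD − V_GS)/R = (8.64 − 0.736) / 30.8 = 0.257 mA.

V_GS = 0.736 V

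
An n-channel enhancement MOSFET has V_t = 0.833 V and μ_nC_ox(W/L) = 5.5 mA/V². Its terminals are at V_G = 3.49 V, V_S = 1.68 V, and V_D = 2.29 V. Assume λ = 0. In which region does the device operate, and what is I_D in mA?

Triode; I_D = 2.25 mA

V_GS = V_G − V_S = 3.49 − 1.68 = 1.81 V; V_DS = V_D − V_S = 2.29 − 1.68 = 0.61 V.
V_ov = V_GS − V_t = 1.81 − 0.833 = 0.977 V.
Since V_DS = 0.61 V < V_ov = 0.977 V, the device is in the triode region.
I_D = k_n [V_ov · V_DS − ½ V_DS²] = 5.5 × [0.977 × 0.61 − 0.5 × 0.61²] = 2.25 mA.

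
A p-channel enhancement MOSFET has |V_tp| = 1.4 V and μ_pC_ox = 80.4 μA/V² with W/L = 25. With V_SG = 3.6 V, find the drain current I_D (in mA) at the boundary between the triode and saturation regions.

At the boundary V_SD = V_ov = V_SG − |V_tp| = 3.6 − 1.4 = 2.2 V.
k_p = μ_pC_ox · (W/L) = 2.01 mA/V².
I_D = ½ k_p V_ov² = 0.5 × 2.01 × 2.2² = 4.86 mA.

I_D = 4.86 mA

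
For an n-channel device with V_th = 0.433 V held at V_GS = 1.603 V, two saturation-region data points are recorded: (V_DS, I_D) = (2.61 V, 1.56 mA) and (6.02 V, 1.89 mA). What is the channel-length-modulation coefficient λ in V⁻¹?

With V_GS fixed, I_D ∝ (1 + λ V_DS) in saturation, so I_D2/I_D1 = (1 + λ V_DS2)/(1 + λ V_DS1).
1.89/1.56 = 1.212 = (1 + 6.02 λ)/(1 + 2.61 λ).
Solving: λ (I_D1 V_DS2 − I_D2 V_DS1) = I_D2 − I_D1, so λ = (1.89 − 1.56) / (1.56 × 6.02 − 1.89 × 2.61) = 0.33 / 4.46 = 0.074 V⁻¹.

λ = 0.0740 V⁻¹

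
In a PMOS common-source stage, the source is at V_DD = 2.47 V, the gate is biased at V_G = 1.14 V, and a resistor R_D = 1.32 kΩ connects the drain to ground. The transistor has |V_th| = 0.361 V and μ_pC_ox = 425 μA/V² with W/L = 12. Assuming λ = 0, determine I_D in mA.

I_D = 1.57 mA

V_SG = V_DD − V_G = 2.47 − 1.14 = 1.33 V, so V_ov = 1.33 − 0.361 = 0.969 V.
k_p = μ_pC_ox · (W/L) = 5.1 mA/V².
Assume saturation: I_D = ½ k_p V_ov² = 0.5 × 5.1 × 0.969² = 2.39 mA, giving V_SD = V_DD − I_D R_D = 2.47 − 2.39 × 1.32 = -0.691 V.
But -0.691 V < V_ov = 0.969 V, so the device is actually in triode.
In triode I_D = k_p[V_ov V_SD − ½ V_SD²] and I_D = (V_DD − V_SD)/R_D. Equating: 3.37 V_SD² − 7.523 V_SD + 2.47 = 0, giving V_SD = 0.4 V (the root below V_ov).
I_D = (2.47 − 0.4) / 1.32 = 1.57 mA.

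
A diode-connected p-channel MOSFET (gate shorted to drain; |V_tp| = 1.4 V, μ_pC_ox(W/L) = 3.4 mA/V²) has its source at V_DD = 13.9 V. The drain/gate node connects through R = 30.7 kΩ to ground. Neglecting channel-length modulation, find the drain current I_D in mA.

With gate tied to drain, V_SG = V_SD ≥ V_SG − |V_tp|, so the device is in saturation.
KCL at the drain: ½ k_p (V_SG − |V_tp|)² = (V_DD − V_SG)/R.
Let x = V_SG − 1.4. Then 52.2 x² + x − 12.5 = 0, giving x = 0.48 V (positive root), so V_SG = 1.88 V.
I_D = (V_DD − V_SG)/R = (13.9 − 1.88) / 30.7 = 0.392 mA.

I_D = 0.392 mA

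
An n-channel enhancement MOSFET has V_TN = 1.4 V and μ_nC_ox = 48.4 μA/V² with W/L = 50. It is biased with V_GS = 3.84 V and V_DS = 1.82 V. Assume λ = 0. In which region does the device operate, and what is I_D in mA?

k_n = μ_nC_ox · (W/L) = 2.42 mA/V².
V_ov = V_GS − V_TN = 3.84 − 1.4 = 2.44 V.
Since V_DS = 1.82 V < V_ov = 2.44 V, the device is in the triode region.
I_D = k_n [V_ov · V_DS − ½ V_DS²] = 2.42 × [2.44 × 1.82 − 0.5 × 1.82²] = 6.74 mA.

Triode; I_D = 6.74 mA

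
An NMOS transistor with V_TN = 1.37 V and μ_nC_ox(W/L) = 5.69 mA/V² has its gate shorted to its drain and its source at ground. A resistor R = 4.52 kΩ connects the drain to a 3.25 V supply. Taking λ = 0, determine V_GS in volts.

With gate tied to drain, V_GS = V_DS ≥ V_GS − V_TN, so the device is in saturation.
KCL at the drain: ½ k_n (V_GS − V_TN)² = (V_DD − V_GS)/R.
Let x = V_GS − 1.37. Then 12.9 x² + x − 1.88 = 0, giving x = 0.345 V (positive root), so V_GS = 1.72 V.
I_D = (V_DD − V_GS)/R = (3.25 − 1.72) / 4.52 = 0.34 mA.

V_GS = 1.72 V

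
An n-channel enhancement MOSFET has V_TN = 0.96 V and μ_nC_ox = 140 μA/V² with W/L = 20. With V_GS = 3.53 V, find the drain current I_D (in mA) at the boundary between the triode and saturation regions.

I_D = 9.25 mA

At the boundary V_DS = V_ov = V_GS − V_TN = 3.53 − 0.96 = 2.57 V.
k_n = μ_nC_ox · (W/L) = 2.8 mA/V².
I_D = ½ k_n V_ov² = 0.5 × 2.8 × 2.57² = 9.25 mA.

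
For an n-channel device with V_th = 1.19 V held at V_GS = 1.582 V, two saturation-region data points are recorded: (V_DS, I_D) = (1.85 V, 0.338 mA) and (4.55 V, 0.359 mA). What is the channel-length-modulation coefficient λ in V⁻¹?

λ = 0.0240 V⁻¹

With V_GS fixed, I_D ∝ (1 + λ V_DS) in saturation, so I_D2/I_D1 = (1 + λ V_DS2)/(1 + λ V_DS1).
0.359/0.338 = 1.062 = (1 + 4.55 λ)/(1 + 1.85 λ).
Solving: λ (I_D1 V_DS2 − I_D2 V_DS1) = I_D2 − I_D1, so λ = (0.359 − 0.338) / (0.338 × 4.55 − 0.359 × 1.85) = 0.021 / 0.874 = 0.024 V⁻¹.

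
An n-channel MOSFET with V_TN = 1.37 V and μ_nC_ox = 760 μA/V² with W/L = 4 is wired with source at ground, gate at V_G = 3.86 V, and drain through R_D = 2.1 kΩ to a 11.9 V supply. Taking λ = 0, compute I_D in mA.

V_GS = V_G = 3.86 V, so V_ov = 3.86 − 1.37 = 2.49 V.
k_n = μ_nC_ox · (W/L) = 3.04 mA/V².
Assume saturation: I_D = ½ k_n V_ov² = 0.5 × 3.04 × 2.49² = 9.42 mA, giving V_DS = V_DD − I_D R_D = 11.9 − 9.42 × 2.1 = -7.89 V.
But -7.89 V < V_ov = 2.49 V, so the device is actually in triode.
In triode I_D = k_n[V_ov V_DS − ½ V_DS²] and I_D = (V_DD − V_DS)/R_D. Equating: 3.19 V_DS² − 16.9 V_DS + 11.9 = 0, giving V_DS = 0.836 V (the root below V_ov).
I_D = (11.9 − 0.836) / 2.1 = 5.27 mA.

I_D = 5.27 mA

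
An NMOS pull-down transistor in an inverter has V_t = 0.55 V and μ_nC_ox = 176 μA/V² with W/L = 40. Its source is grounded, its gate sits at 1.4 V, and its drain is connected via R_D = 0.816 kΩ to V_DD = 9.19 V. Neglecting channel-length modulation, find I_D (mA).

V_GS = V_G = 1.4 V, so V_ov = 1.4 − 0.55 = 0.85 V.
k_n = μ_nC_ox · (W/L) = 7.04 mA/V².
Assume saturation: I_D = ½ k_n V_ov² = 0.5 × 7.04 × 0.85² = 2.54 mA, giving V_DS = V_DD − I_D R_D = 9.19 − 2.54 × 0.816 = 7.11 V.
V_DS = 7.11 V ≥ V_ov = 0.85 V, confirming saturation.

I_D = 2.54 mA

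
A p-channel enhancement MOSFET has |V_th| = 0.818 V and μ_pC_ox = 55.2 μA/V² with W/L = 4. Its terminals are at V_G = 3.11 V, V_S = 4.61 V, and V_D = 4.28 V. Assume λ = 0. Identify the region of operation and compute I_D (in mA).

Triode; I_D = 0.0377 mA

V_SG = V_S − V_G = 4.61 − 3.11 = 1.5 V; V_SD = V_S − V_D = 4.61 − 4.28 = 0.33 V.
k_p = μ_pC_ox · (W/L) = 0.2208 mA/V².
V_ov = V_SG − |V_th| = 1.5 − 0.818 = 0.682 V.
Since V_SD = 0.33 V < V_ov = 0.682 V, the device is in the triode region.
I_D = k_p [V_ov · V_SD − ½ V_SD²] = 0.2208 × [0.682 × 0.33 − 0.5 × 0.33²] = 0.0377 mA.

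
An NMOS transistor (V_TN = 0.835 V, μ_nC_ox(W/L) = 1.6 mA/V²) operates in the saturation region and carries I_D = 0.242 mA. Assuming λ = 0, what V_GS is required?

In saturation I_D = ½ k_n (V_GS − V_TN)², so V_GS − V_TN = √(2 I_D / k_n) = √(2 × 0.242 / 1.6) = 0.55 V.
V_GS = 0.835 + 0.55 = 1.39 V.

V_GS = 1.39 V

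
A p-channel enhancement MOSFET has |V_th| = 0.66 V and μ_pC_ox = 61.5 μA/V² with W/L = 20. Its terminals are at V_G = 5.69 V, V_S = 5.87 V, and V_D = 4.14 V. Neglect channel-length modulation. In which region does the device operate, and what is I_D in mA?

V_SG = V_S − V_G = 5.87 − 5.69 = 0.18 V; V_SD = V_S − V_D = 5.87 − 4.14 = 1.73 V.
V_SG = 0.18 V < |V_th| = 0.66 V, so the transistor is in cutoff.

Cutoff; I_D = 0 mA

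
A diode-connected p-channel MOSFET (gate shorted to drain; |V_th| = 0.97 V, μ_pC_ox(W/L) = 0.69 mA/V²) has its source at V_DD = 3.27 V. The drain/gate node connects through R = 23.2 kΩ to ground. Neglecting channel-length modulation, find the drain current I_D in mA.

With gate tied to drain, V_SG = V_SD ≥ V_SG − |V_th|, so the device is in saturation.
KCL at the drain: ½ k_p (V_SG − |V_th|)² = (V_DD − V_SG)/R.
Let x = V_SG − 0.97. Then 8 x² + x − 2.3 = 0, giving x = 0.477 V (positive root), so V_SG = 1.45 V.
I_D = (V_DD − V_SG)/R = (3.27 − 1.45) / 23.2 = 0.0786 mA.

I_D = 0.0786 mA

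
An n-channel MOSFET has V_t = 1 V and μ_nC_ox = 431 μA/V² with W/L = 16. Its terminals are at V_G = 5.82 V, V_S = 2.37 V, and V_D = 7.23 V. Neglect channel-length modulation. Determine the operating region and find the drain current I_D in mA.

Saturation; I_D = 20.7 mA

V_GS = V_G − V_S = 5.82 − 2.37 = 3.45 V; V_DS = V_D − V_S = 7.23 − 2.37 = 4.86 V.
k_n = μ_nC_ox · (W/L) = 6.896 mA/V².
V_ov = V_GS − V_t = 3.45 − 1 = 2.45 V.
Since V_DS = 4.86 V ≥ V_ov = 2.45 V, the device is in saturation.
I_D = ½ k_n V_ov² = 0.5 × 6.896 × 2.45² = 20.7 mA.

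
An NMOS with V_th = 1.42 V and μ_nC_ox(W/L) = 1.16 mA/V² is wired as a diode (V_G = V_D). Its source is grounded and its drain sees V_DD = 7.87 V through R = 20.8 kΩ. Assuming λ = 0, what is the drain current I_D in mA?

I_D = 0.277 mA

With gate tied to drain, V_GS = V_DS ≥ V_GS − V_th, so the device is in saturation.
KCL at the drain: ½ k_n (V_GS − V_th)² = (V_DD − V_GS)/R.
Let x = V_GS − 1.42. Then 12.1 x² + x − 6.45 = 0, giving x = 0.691 V (positive root), so V_GS = 2.11 V.
I_D = (V_DD − V_GS)/R = (7.87 − 2.11) / 20.8 = 0.277 mA.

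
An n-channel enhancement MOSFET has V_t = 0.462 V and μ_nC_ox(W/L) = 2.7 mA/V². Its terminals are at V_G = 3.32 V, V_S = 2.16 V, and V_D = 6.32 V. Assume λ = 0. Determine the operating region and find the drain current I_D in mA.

V_GS = V_G − V_S = 3.32 − 2.16 = 1.16 V; V_DS = V_D − V_S = 6.32 − 2.16 = 4.16 V.
V_ov = V_GS − V_t = 1.16 − 0.462 = 0.698 V.
Since V_DS = 4.16 V ≥ V_ov = 0.698 V, the device is in saturation.
I_D = ½ k_n V_ov² = 0.5 × 2.7 × 0.698² = 0.658 mA.

Saturation; I_D = 0.658 mA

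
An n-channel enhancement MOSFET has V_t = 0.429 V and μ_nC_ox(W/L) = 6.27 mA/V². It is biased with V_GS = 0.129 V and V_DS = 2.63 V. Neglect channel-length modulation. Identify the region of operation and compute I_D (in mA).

Cutoff; I_D = 0 mA

V_GS = 0.129 V < V_t = 0.429 V, so the transistor is in cutoff.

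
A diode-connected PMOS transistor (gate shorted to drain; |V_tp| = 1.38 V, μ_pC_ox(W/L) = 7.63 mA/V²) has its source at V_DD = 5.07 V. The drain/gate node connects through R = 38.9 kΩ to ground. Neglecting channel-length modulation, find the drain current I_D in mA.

I_D = 0.0909 mA

With gate tied to drain, V_SG = V_SD ≥ V_SG − |V_tp|, so the device is in saturation.
KCL at the drain: ½ k_p (V_SG − |V_tp|)² = (V_DD − V_SG)/R.
Let x = V_SG − 1.38. Then 148 x² + x − 3.69 = 0, giving x = 0.154 V (positive root), so V_SG = 1.53 V.
I_D = (V_DD − V_SG)/R = (5.07 − 1.53) / 38.9 = 0.0909 mA.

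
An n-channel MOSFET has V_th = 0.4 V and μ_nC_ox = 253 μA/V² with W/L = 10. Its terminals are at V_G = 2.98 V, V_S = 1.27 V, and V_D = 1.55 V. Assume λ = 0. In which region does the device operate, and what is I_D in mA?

Triode; I_D = 0.829 mA

V_GS = V_G − V_S = 2.98 − 1.27 = 1.71 V; V_DS = V_D − V_S = 1.55 − 1.27 = 0.28 V.
k_n = μ_nC_ox · (W/L) = 2.53 mA/V².
V_ov = V_GS − V_th = 1.71 − 0.4 = 1.31 V.
Since V_DS = 0.28 V < V_ov = 1.31 V, the device is in the triode region.
I_D = k_n [V_ov · V_DS − ½ V_DS²] = 2.53 × [1.31 × 0.28 − 0.5 × 0.28²] = 0.829 mA.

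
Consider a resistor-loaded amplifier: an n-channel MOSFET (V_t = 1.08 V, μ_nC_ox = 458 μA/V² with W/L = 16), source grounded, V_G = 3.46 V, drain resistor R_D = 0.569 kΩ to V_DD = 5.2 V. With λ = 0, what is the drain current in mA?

I_D = 8.21 mA

V_GS = V_G = 3.46 V, so V_ov = 3.46 − 1.08 = 2.38 V.
k_n = μ_nC_ox · (W/L) = 7.328 mA/V².
Assume saturation: I_D = ½ k_n V_ov² = 0.5 × 7.328 × 2.38² = 20.8 mA, giving V_DS = V_DD − I_D R_D = 5.2 − 20.8 × 0.569 = -6.61 V.
But -6.61 V < V_ov = 2.38 V, so the device is actually in triode.
In triode I_D = k_n[V_ov V_DS − ½ V_DS²] and I_D = (V_DD − V_DS)/R_D. Equating: 2.08 V_DS² − 10.92 V_DS + 5.2 = 0, giving V_DS = 0.53 V (the root below V_ov).
I_D = (5.2 − 0.53) / 0.569 = 8.21 mA.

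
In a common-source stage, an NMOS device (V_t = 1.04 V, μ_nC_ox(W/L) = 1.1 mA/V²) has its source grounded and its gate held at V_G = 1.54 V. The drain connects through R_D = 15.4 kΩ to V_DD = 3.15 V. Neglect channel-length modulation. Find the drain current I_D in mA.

V_GS = V_G = 1.54 V, so V_ov = 1.54 − 1.04 = 0.5 V.
Assume saturation: I_D = ½ k_n V_ov² = 0.5 × 1.1 × 0.5² = 0.138 mA, giving V_DS = V_DD − I_D R_D = 3.15 − 0.138 × 15.4 = 1.03 V.
V_DS = 1.03 V ≥ V_ov = 0.5 V, confirming saturation.

I_D = 0.138 mA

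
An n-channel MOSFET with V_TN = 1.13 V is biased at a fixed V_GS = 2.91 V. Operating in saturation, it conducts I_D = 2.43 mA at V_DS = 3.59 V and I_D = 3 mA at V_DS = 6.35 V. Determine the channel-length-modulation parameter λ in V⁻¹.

With V_GS fixed, I_D ∝ (1 + λ V_DS) in saturation, so I_D2/I_D1 = (1 + λ V_DS2)/(1 + λ V_DS1).
3/2.43 = 1.235 = (1 + 6.35 λ)/(1 + 3.59 λ).
Solving: λ (I_D1 V_DS2 − I_D2 V_DS1) = I_D2 − I_D1, so λ = (3 − 2.43) / (2.43 × 6.35 − 3 × 3.59) = 0.57 / 4.66 = 0.122 V⁻¹.

λ = 0.122 V⁻¹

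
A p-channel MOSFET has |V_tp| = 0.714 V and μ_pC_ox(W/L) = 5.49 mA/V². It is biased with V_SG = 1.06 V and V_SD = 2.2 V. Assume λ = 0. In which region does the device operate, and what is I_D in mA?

V_ov = V_SG − |V_tp| = 1.06 − 0.714 = 0.346 V.
Since V_SD = 2.2 V ≥ V_ov = 0.346 V, the device is in saturation.
I_D = ½ k_p V_ov² = 0.5 × 5.49 × 0.346² = 0.329 mA.

Saturation; I_D = 0.329 mA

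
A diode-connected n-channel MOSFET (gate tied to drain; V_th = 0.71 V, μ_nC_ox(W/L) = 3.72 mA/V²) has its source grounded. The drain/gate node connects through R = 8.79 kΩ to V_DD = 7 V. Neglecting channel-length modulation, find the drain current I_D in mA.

With gate tied to drain, V_GS = V_DS ≥ V_GS − V_th, so the device is in saturation.
KCL at the drain: ½ k_n (V_GS − V_th)² = (V_DD − V_GS)/R.
Let x = V_GS − 0.71. Then 16.3 x² + x − 6.29 = 0, giving x = 0.59 V (positive root), so V_GS = 1.3 V.
I_D = (V_DD − V_GS)/R = (7 − 1.3) / 8.79 = 0.648 mA.

I_D = 0.648 mA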